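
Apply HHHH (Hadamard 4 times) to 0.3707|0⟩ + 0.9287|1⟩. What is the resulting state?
0.3707|0⟩ + 0.9287|1⟩

H² = I, so an even number of Hadamards cancels: H^4 = I and the state is unchanged.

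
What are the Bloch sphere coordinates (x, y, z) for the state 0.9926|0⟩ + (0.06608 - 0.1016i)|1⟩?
(0.1312, -0.2017, 0.9706)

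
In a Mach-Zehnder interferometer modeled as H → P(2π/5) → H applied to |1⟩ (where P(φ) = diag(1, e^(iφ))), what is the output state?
(0.3455 - 0.4755i)|0⟩ + (0.6545 + 0.4755i)|1⟩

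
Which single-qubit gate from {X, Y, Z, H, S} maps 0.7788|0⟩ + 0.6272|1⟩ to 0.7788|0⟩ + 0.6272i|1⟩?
S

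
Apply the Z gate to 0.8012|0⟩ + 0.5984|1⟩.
0.8012|0⟩ - 0.5984|1⟩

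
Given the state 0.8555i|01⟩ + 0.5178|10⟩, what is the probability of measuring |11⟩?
0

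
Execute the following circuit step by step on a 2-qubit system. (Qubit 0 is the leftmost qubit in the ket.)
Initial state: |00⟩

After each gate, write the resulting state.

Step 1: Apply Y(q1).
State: i|01⟩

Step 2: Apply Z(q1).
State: -i|01⟩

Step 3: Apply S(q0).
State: -i|01⟩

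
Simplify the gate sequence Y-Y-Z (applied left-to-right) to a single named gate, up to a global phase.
Z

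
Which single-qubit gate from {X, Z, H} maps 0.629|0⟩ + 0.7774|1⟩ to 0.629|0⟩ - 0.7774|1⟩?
Z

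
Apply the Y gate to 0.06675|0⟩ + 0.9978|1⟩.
-0.9978i|0⟩ + 0.06675i|1⟩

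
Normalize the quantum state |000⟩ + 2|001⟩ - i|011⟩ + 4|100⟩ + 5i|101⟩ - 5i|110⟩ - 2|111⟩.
0.1147|000⟩ + 0.2294|001⟩ - 0.1147i|011⟩ + 0.4588|100⟩ + 0.5735i|101⟩ - 0.5735i|110⟩ - 0.2294|111⟩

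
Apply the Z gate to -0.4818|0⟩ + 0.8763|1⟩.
-0.4818|0⟩ - 0.8763|1⟩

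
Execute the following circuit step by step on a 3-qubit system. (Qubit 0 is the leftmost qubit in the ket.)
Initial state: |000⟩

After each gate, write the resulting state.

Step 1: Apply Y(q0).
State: i|100⟩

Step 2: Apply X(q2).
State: i|101⟩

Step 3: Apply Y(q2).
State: |100⟩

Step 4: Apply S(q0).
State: i|100⟩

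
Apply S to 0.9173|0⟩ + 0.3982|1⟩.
0.9173|0⟩ + 0.3982i|1⟩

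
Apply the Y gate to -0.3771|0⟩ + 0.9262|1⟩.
-0.9262i|0⟩ - 0.3771i|1⟩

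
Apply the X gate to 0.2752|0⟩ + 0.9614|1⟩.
0.9614|0⟩ + 0.2752|1⟩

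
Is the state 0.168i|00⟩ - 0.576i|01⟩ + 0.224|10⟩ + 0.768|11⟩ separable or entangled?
Entangled

Writing the state as a|00⟩ + b|01⟩ + c|10⟩ + d|11⟩, it is a product state iff ad − bc = 0.
Here (a, b, c, d) = (0.168i, -0.576i, 0.224, 0.768): ad − bc = (0.168i)(0.768) − (-0.576i)(0.224) = 0.258i ≠ 0, so the state is entangled.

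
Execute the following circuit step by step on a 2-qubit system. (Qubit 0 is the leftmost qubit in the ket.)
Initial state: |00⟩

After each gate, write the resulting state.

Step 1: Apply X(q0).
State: |10⟩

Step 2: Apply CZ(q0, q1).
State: |10⟩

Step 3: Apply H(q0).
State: 1/√2|00⟩ - 1/√2|10⟩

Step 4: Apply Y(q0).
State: (1/√2)i|00⟩ + (1/√2)i|10⟩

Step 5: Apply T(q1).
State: (1/√2)i|00⟩ + (1/√2)i|10⟩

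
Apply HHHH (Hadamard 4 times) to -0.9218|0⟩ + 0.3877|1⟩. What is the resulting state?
-0.9218|0⟩ + 0.3877|1⟩

H² = I, so an even number of Hadamards cancels: H^4 = I and the state is unchanged.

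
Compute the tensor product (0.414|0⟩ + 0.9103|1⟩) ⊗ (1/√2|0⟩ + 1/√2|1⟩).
0.2927|00⟩ + 0.2927|01⟩ + 0.6437|10⟩ + 0.6437|11⟩

amp(|b₁b₂…⟩) = product of the factor amplitudes for bits b₁, b₂, …; only kets whose every factor amplitude is nonzero survive.
|00⟩: (0.414)(1/√2) = 0.2927
|01⟩: (0.414)(1/√2) = 0.2927
|10⟩: (0.9103)(1/√2) = 0.6437
|11⟩: (0.9103)(1/√2) = 0.6437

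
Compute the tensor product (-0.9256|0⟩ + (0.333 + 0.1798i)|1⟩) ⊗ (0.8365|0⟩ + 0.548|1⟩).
-0.7743|00⟩ - 0.5072|01⟩ + (0.2786 + 0.1504i)|10⟩ + (0.1825 + 0.09853i)|11⟩

amp(|b₁b₂…⟩) = product of the factor amplitudes for bits b₁, b₂, …; only kets whose every factor amplitude is nonzero survive.
|00⟩: (-0.9256)(0.8365) = -0.7743
|01⟩: (-0.9256)(0.548) = -0.5072
|10⟩: (0.333 + 0.1798i)(0.8365) = (0.2786 + 0.1504i)
|11⟩: (0.333 + 0.1798i)(0.548) = (0.1825 + 0.09853i)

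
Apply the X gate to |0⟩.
|1⟩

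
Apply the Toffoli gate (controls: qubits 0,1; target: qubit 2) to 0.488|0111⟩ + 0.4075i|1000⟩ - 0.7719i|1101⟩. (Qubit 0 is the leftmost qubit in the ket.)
0.488|0111⟩ + 0.4075i|1000⟩ - 0.7719i|1111⟩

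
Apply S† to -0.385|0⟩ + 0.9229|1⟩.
-0.385|0⟩ - 0.9229i|1⟩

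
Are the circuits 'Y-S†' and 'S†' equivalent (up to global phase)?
No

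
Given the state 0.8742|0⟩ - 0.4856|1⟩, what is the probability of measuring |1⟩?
0.2358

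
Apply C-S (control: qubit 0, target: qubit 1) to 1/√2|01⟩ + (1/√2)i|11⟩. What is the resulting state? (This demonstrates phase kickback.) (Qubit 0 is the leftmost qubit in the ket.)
1/√2|01⟩ - 1/√2|11⟩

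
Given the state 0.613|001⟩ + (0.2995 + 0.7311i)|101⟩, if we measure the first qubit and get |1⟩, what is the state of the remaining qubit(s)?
(0.3791 + 0.9254i)|01⟩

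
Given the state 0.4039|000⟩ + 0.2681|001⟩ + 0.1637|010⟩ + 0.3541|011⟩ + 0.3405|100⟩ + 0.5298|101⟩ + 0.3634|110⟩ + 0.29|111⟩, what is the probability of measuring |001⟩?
0.07188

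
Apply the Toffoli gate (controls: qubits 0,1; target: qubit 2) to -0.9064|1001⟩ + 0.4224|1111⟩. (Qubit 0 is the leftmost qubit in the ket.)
-0.9064|1001⟩ + 0.4224|1101⟩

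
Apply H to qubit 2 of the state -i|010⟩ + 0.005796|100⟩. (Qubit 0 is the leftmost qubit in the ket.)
-(1/√2)i|010⟩ - (1/√2)i|011⟩ + 0.004098|100⟩ + 0.004098|101⟩

H on qubit 2 mixes each pair of kets that differ only in qubit 2: amplitudes (a, b) of (|…0…⟩, |…1…⟩) become ((a + b)/√2, (a − b)/√2). Kets absent from the input have amplitude 0.
(|010⟩, |011⟩): (a, b) = (-i, 0) → (-(1/√2)i, -(1/√2)i)
(|100⟩, |101⟩): (a, b) = (0.005796, 0) → (0.004098, 0.004098)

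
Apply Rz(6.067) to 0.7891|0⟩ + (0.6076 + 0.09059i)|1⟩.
(-0.7845 - 0.08513i)|0⟩ + (-0.6138 - 0.02451i)|1⟩

Rz(6.067) = [[e^(−iθ/2), 0], [0, e^(iθ/2)]] with e^(±iθ/2) = cos(θ/2) ± i·sin(θ/2); θ = 6.067, cos(θ/2) ≈ -0.994164, sin(θ/2) ≈ 0.107882.
With a = amp(|0⟩) = 0.7891 and b = amp(|1⟩) = (0.6076 + 0.09059i):
new amp(|0⟩) = (-0.994164 - 0.107882i)·a = (-0.7845 - 0.08513i)
new amp(|1⟩) = (-0.994164 + 0.107882i)·b = (-0.6138 - 0.02451i)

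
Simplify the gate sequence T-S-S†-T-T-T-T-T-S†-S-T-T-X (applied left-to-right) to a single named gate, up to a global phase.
X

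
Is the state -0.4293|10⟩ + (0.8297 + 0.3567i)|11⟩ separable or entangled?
Separable

Writing the state as a|00⟩ + b|01⟩ + c|10⟩ + d|11⟩, it is a product state iff ad − bc = 0.
Here (a, b, c, d) = (0, 0, -0.4293, (0.8297 + 0.3567i)): ad − bc = (0)(0.8297 + 0.3567i) − (0)(-0.4293) = 0, so the state is separable.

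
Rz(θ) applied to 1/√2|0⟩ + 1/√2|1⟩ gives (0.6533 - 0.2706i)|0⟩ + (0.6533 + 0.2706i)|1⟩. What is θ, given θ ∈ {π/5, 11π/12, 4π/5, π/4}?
π/4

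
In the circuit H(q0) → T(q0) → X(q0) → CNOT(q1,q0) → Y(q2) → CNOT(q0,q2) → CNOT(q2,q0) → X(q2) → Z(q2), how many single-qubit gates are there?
6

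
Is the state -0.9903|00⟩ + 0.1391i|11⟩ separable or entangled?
Entangled

Writing the state as a|00⟩ + b|01⟩ + c|10⟩ + d|11⟩, it is a product state iff ad − bc = 0.
Here (a, b, c, d) = (-0.9903, 0, 0, 0.1391i): ad − bc = (-0.9903)(0.1391i) − (0)(0) = -0.1378i ≠ 0, so the state is entangled.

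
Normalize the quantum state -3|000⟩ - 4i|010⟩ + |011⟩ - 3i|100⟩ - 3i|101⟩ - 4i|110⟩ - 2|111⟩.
-0.375|000⟩ - (1/2)i|010⟩ + 0.125|011⟩ - 0.375i|100⟩ - 0.375i|101⟩ - (1/2)i|110⟩ - 0.25|111⟩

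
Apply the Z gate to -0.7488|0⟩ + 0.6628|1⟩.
-0.7488|0⟩ - 0.6628|1⟩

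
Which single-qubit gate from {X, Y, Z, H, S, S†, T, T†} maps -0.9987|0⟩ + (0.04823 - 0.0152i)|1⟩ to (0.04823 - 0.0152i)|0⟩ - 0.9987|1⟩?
X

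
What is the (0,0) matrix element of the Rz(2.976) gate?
(0.0827 - 0.9966i)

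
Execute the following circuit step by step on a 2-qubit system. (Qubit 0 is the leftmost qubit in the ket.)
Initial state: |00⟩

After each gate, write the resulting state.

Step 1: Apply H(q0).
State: 1/√2|00⟩ + 1/√2|10⟩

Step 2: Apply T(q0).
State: 1/√2|00⟩ + (1/2 + (1/2)i)|10⟩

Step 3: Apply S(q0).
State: 1/√2|00⟩ + (-1/2 + (1/2)i)|10⟩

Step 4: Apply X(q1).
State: 1/√2|01⟩ + (-1/2 + (1/2)i)|11⟩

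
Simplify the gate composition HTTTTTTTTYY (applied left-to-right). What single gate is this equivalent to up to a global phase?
H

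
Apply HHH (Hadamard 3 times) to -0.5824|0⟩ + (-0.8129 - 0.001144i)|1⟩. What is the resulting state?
(-0.9866 - 0.0008089i)|0⟩ + (0.163 + 0.0008089i)|1⟩

H² = I, so H^3 = H: a single Hadamard. With (a, b) = (-0.5824, (-0.8129 - 0.001144i)), H gives ((a + b)/√2, (a − b)/√2) = ((-0.9866 - 0.0008089i), (0.163 + 0.0008089i)).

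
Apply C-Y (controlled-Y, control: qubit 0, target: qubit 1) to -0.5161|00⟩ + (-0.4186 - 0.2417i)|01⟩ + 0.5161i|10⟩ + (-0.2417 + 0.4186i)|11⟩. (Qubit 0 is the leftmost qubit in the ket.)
-0.5161|00⟩ + (-0.4186 - 0.2417i)|01⟩ + (0.4186 + 0.2417i)|10⟩ - 0.5161|11⟩

C-Y leaves the control-|0⟩ kets |00⟩, |01⟩ unchanged and applies Y to qubit 1 on the control-|1⟩ pair (|10⟩, |11⟩).
Y = [[0, -i], [i, 0]].
With a = amp(|10⟩) = 0.5161i and b = amp(|11⟩) = (-0.2417 + 0.4186i):
new amp(|10⟩) = (-i)·b = (0.4186 + 0.2417i)
new amp(|11⟩) = (i)·a = -0.5161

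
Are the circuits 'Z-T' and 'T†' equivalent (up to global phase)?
No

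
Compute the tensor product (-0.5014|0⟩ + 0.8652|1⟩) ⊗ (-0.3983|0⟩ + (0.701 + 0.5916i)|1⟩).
0.1997|00⟩ + (-0.3515 - 0.2966i)|01⟩ - 0.3446|10⟩ + (0.6065 + 0.5119i)|11⟩

amp(|b₁b₂…⟩) = product of the factor amplitudes for bits b₁, b₂, …; only kets whose every factor amplitude is nonzero survive.
|00⟩: (-0.5014)(-0.3983) = 0.1997
|01⟩: (-0.5014)(0.701 + 0.5916i) = (-0.3515 - 0.2966i)
|10⟩: (0.8652)(-0.3983) = -0.3446
|11⟩: (0.8652)(0.701 + 0.5916i) = (0.6065 + 0.5119i)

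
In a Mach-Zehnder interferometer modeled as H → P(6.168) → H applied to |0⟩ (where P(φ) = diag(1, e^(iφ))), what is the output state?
(0.9967 - 0.05747i)|0⟩ + (0.003313 + 0.05747i)|1⟩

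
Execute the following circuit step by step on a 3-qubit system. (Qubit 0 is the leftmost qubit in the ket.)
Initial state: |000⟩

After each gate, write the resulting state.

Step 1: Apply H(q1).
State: 1/√2|000⟩ + 1/√2|010⟩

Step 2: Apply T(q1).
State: 1/√2|000⟩ + (1/2 + (1/2)i)|010⟩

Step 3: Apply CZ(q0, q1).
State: 1/√2|000⟩ + (1/2 + (1/2)i)|010⟩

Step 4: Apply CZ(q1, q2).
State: 1/√2|000⟩ + (1/2 + (1/2)i)|010⟩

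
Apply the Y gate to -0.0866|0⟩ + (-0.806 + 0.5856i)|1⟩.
(0.5856 + 0.806i)|0⟩ - 0.0866i|1⟩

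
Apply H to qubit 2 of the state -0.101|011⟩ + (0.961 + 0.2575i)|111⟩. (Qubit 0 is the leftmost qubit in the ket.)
-0.07142|010⟩ + 0.07142|011⟩ + (0.6795 + 0.1821i)|110⟩ + (-0.6795 - 0.1821i)|111⟩

H on qubit 2 mixes each pair of kets that differ only in qubit 2: amplitudes (a, b) of (|…0…⟩, |…1…⟩) become ((a + b)/√2, (a − b)/√2). Kets absent from the input have amplitude 0.
(|010⟩, |011⟩): (a, b) = (0, -0.101) → (-0.07142, 0.07142)
(|110⟩, |111⟩): (a, b) = (0, (0.961 + 0.2575i)) → ((0.6795 + 0.1821i), (-0.6795 - 0.1821i))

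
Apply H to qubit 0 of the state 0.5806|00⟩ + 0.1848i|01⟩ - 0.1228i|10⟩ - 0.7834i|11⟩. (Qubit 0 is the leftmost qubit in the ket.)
(0.4105 - 0.08683i)|00⟩ - 0.4233i|01⟩ + (0.4105 + 0.08683i)|10⟩ + 0.6846i|11⟩

H on qubit 0 mixes each pair of kets that differ only in qubit 0: amplitudes (a, b) of (|…0…⟩, |…1…⟩) become ((a + b)/√2, (a − b)/√2). Kets absent from the input have amplitude 0.
(|00⟩, |10⟩): (a, b) = (0.5806, -0.1228i) → ((0.4105 - 0.08683i), (0.4105 + 0.08683i))
(|01⟩, |11⟩): (a, b) = (0.1848i, -0.7834i) → (-0.4233i, 0.6846i)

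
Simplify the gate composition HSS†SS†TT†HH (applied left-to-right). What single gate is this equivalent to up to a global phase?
H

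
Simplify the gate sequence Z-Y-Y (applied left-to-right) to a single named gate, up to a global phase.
Z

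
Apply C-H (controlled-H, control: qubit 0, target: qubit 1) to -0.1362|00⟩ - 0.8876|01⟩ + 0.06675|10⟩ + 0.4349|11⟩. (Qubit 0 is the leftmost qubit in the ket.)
-0.1362|00⟩ - 0.8876|01⟩ + 0.3547|10⟩ - 0.2603|11⟩

C-H leaves the control-|0⟩ kets |00⟩, |01⟩ unchanged and applies H to qubit 1 on the control-|1⟩ pair (|10⟩, |11⟩).
H = [[1/√2, 1/√2], [1/√2, -1/√2]].
With a = amp(|10⟩) = 0.06675 and b = amp(|11⟩) = 0.4349:
new amp(|10⟩) = (1/√2)·a + (1/√2)·b = 0.3547
new amp(|11⟩) = (1/√2)·a + (-1/√2)·b = -0.2603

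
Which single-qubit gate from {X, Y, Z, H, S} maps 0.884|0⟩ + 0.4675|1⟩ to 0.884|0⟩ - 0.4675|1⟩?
Z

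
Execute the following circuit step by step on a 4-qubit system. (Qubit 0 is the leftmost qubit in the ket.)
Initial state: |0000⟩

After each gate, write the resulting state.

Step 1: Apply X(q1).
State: |0100⟩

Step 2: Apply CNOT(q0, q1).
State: |0100⟩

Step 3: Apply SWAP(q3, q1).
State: |0001⟩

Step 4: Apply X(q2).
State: |0011⟩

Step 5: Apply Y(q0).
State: i|1011⟩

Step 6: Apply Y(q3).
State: |1010⟩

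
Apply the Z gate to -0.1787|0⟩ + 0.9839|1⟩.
-0.1787|0⟩ - 0.9839|1⟩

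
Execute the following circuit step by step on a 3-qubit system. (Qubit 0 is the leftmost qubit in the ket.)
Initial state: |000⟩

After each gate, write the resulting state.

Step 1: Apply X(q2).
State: |001⟩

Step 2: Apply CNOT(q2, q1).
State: |011⟩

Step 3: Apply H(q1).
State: 1/√2|001⟩ - 1/√2|011⟩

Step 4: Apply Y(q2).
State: -(1/√2)i|000⟩ + (1/√2)i|010⟩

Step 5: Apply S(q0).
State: -(1/√2)i|000⟩ + (1/√2)i|010⟩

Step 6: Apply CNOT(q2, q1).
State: -(1/√2)i|000⟩ + (1/√2)i|010⟩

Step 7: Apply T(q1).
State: -(1/√2)i|000⟩ + (-1/2 + (1/2)i)|010⟩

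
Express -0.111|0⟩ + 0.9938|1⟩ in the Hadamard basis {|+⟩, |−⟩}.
0.6242|+⟩ - 0.7812|−⟩

With |ψ⟩ = α|0⟩ + β|1⟩, the Hadamard-basis coefficients are ⟨+|ψ⟩ = (α + β)/√2 and ⟨−|ψ⟩ = (α − β)/√2.
Here α = -0.111, β = 0.9938: (α + β)/√2 = 0.6242, (α − β)/√2 = -0.7812.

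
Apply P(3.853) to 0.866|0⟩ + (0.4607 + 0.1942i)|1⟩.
0.866|0⟩ + (-0.2222 - 0.4479i)|1⟩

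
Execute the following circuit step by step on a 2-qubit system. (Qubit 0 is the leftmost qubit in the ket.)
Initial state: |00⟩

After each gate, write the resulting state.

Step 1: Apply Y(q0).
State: i|10⟩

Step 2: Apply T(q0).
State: (-1/√2 + (1/√2)i)|10⟩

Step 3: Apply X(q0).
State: (-1/√2 + (1/√2)i)|00⟩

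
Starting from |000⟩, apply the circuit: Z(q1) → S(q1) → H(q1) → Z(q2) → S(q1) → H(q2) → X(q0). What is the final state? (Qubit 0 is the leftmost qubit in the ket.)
1/2|100⟩ + 1/2|101⟩ + (1/2)i|110⟩ + (1/2)i|111⟩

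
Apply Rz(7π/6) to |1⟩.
(-0.2588 + 0.9659i)|1⟩

Rz(7π/6) = [[e^(−iθ/2), 0], [0, e^(iθ/2)]] with e^(±iθ/2) = cos(θ/2) ± i·sin(θ/2); θ = 7π/6, cos(θ/2) ≈ -0.258819, sin(θ/2) ≈ 0.965926.
With a = amp(|0⟩) = 0 and b = amp(|1⟩) = 1:
new amp(|0⟩) = (-0.258819 - 0.965926i)·a = 0
new amp(|1⟩) = (-0.258819 + 0.965926i)·b = (-0.2588 + 0.9659i)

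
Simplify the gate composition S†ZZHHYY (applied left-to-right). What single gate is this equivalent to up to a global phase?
S†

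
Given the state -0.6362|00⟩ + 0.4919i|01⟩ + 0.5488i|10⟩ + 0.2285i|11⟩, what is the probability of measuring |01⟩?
0.242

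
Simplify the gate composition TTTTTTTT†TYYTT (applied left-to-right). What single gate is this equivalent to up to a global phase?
T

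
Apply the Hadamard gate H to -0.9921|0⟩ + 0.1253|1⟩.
-0.6129|0⟩ - 0.7901|1⟩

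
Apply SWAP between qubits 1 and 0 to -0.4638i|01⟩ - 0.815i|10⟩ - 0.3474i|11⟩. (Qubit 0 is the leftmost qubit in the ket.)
-0.815i|01⟩ - 0.4638i|10⟩ - 0.3474i|11⟩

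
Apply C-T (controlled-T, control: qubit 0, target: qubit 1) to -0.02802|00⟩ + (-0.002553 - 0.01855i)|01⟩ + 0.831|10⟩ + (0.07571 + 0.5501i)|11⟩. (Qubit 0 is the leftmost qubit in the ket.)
-0.02802|00⟩ + (-0.002553 - 0.01855i)|01⟩ + 0.831|10⟩ + (-0.3354 + 0.4425i)|11⟩

C-T leaves the control-|0⟩ kets |00⟩, |01⟩ unchanged and applies T to qubit 1 on the control-|1⟩ pair (|10⟩, |11⟩).
T = [[1, 0], [0, (1/√2 + (1/√2)i)]].
With a = amp(|10⟩) = 0.831 and b = amp(|11⟩) = (0.07571 + 0.5501i):
new amp(|10⟩) = (1)·a = 0.831
new amp(|11⟩) = (1/√2 + (1/√2)i)·b = (-0.3354 + 0.4425i)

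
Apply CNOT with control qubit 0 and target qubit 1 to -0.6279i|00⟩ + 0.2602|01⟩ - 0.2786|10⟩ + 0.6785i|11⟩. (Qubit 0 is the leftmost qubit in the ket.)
-0.6279i|00⟩ + 0.2602|01⟩ + 0.6785i|10⟩ - 0.2786|11⟩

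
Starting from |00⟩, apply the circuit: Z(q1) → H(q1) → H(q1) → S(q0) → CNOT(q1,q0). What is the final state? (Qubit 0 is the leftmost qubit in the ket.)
|00⟩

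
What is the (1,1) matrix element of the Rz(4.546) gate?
(-0.6459 + 0.7634i)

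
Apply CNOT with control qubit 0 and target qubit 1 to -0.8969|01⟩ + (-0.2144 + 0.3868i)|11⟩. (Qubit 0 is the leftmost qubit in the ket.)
-0.8969|01⟩ + (-0.2144 + 0.3868i)|10⟩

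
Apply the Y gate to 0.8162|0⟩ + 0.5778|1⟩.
-0.5778i|0⟩ + 0.8162i|1⟩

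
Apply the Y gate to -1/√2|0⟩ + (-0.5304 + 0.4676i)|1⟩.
(0.4676 + 0.5304i)|0⟩ - (1/√2)i|1⟩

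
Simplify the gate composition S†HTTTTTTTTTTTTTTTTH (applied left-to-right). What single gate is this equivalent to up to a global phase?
S†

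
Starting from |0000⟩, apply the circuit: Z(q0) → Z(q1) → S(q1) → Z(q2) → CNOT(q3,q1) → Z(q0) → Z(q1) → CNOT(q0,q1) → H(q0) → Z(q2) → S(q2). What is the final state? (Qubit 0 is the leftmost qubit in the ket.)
1/√2|0000⟩ + 1/√2|1000⟩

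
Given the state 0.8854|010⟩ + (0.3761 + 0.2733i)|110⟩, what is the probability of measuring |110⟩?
0.2161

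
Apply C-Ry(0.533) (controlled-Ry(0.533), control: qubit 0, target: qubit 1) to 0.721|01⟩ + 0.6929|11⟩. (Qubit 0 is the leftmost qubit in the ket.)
0.721|01⟩ - 0.1825|10⟩ + 0.6684|11⟩

C-Ry(0.533) leaves the control-|0⟩ kets |00⟩, |01⟩ unchanged and applies Ry(0.533) to qubit 1 on the control-|1⟩ pair (|10⟩, |11⟩).
Ry(0.533) = [[cos(θ/2), −sin(θ/2)], [sin(θ/2), cos(θ/2)]]; θ = 0.533, cos(θ/2) ≈ 0.964699, sin(θ/2) ≈ 0.263357.
With a = amp(|10⟩) = 0 and b = amp(|11⟩) = 0.6929:
new amp(|10⟩) = (0.964699)·a + (-0.263357)·b = -0.1825
new amp(|11⟩) = (0.263357)·a + (0.964699)·b = 0.6684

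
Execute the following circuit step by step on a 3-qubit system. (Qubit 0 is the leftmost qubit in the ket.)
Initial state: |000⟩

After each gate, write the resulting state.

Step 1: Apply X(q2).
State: |001⟩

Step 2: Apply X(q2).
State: |000⟩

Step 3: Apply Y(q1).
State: i|010⟩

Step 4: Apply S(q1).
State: -|010⟩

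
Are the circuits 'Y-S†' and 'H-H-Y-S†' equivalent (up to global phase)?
Yes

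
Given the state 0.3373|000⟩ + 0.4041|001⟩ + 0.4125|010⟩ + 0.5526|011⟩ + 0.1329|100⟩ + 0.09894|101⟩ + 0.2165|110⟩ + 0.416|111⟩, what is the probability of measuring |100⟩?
0.01766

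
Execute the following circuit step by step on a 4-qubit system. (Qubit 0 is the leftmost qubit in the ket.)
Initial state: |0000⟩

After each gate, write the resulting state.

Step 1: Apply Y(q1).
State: i|0100⟩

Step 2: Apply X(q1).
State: i|0000⟩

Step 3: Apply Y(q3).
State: -|0001⟩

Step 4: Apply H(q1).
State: -1/√2|0001⟩ - 1/√2|0101⟩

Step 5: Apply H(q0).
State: -1/2|0001⟩ - 1/2|0101⟩ - 1/2|1001⟩ - 1/2|1101⟩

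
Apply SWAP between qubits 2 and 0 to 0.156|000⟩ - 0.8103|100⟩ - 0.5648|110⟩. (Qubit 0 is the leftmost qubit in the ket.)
0.156|000⟩ - 0.8103|001⟩ - 0.5648|011⟩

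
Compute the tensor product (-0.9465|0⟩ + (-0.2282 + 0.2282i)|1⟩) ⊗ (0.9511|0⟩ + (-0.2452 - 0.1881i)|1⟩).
-0.9002|00⟩ + (0.2321 + 0.178i)|01⟩ + (-0.217 + 0.217i)|10⟩ + (0.09888 - 0.01303i)|11⟩

amp(|b₁b₂…⟩) = product of the factor amplitudes for bits b₁, b₂, …; only kets whose every factor amplitude is nonzero survive.
|00⟩: (-0.9465)(0.9511) = -0.9002
|01⟩: (-0.9465)(-0.2452 - 0.1881i) = (0.2321 + 0.178i)
|10⟩: (-0.2282 + 0.2282i)(0.9511) = (-0.217 + 0.217i)
|11⟩: (-0.2282 + 0.2282i)(-0.2452 - 0.1881i) = (0.09888 - 0.01303i)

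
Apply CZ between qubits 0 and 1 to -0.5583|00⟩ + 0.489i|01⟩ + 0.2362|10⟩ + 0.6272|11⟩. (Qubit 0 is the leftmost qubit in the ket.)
-0.5583|00⟩ + 0.489i|01⟩ + 0.2362|10⟩ - 0.6272|11⟩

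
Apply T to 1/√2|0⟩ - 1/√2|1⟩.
1/√2|0⟩ + (-1/2 - (1/2)i)|1⟩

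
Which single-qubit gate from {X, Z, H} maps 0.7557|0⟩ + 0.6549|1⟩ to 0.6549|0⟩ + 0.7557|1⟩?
X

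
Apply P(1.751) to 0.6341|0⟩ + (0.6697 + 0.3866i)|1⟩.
0.6341|0⟩ + (-0.5004 + 0.5896i)|1⟩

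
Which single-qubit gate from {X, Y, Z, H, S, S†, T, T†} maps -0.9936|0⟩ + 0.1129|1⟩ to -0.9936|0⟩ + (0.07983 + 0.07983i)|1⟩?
T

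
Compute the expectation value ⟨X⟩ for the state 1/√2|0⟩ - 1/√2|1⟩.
-1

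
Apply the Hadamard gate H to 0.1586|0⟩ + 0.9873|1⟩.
0.8103|0⟩ - 0.586|1⟩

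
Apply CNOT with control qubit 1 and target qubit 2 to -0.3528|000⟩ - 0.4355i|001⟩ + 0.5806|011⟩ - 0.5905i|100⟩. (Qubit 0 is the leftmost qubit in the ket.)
-0.3528|000⟩ - 0.4355i|001⟩ + 0.5806|010⟩ - 0.5905i|100⟩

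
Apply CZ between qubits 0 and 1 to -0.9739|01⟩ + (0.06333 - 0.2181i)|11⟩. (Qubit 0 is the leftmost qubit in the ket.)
-0.9739|01⟩ + (-0.06333 + 0.2181i)|11⟩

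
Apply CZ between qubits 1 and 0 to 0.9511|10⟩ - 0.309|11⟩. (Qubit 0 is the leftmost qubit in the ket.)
0.9511|10⟩ + 0.309|11⟩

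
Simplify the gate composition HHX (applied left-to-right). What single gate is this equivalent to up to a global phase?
X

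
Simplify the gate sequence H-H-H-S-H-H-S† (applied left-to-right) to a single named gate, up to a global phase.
H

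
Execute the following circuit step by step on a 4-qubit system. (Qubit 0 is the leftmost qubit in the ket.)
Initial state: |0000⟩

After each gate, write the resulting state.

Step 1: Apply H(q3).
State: 1/√2|0000⟩ + 1/√2|0001⟩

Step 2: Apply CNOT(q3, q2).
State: 1/√2|0000⟩ + 1/√2|0011⟩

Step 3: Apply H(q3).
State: 1/2|0000⟩ + 1/2|0001⟩ + 1/2|0010⟩ - 1/2|0011⟩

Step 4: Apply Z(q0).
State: 1/2|0000⟩ + 1/2|0001⟩ + 1/2|0010⟩ - 1/2|0011⟩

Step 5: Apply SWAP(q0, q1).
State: 1/2|0000⟩ + 1/2|0001⟩ + 1/2|0010⟩ - 1/2|0011⟩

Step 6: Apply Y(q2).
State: -(1/2)i|0000⟩ + (1/2)i|0001⟩ + (1/2)i|0010⟩ + (1/2)i|0011⟩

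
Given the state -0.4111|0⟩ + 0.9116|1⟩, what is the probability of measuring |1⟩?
0.831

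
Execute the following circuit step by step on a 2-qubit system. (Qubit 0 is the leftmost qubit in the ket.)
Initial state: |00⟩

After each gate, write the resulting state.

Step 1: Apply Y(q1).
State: i|01⟩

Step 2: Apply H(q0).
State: (1/√2)i|01⟩ + (1/√2)i|11⟩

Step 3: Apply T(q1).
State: (-1/2 + (1/2)i)|01⟩ + (-1/2 + (1/2)i)|11⟩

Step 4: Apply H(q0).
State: (-1/√2 + (1/√2)i)|01⟩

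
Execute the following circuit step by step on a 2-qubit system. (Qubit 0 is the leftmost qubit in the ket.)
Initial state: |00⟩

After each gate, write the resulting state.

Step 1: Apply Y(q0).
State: i|10⟩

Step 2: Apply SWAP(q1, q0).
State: i|01⟩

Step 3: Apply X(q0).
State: i|11⟩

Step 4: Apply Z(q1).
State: -i|11⟩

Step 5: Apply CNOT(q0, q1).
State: -i|10⟩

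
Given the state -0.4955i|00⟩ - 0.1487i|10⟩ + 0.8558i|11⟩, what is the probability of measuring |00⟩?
0.2455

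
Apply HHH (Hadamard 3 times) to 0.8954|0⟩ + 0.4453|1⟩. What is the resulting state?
0.948|0⟩ + 0.3183|1⟩

H² = I, so H^3 = H: a single Hadamard. With (a, b) = (0.8954, 0.4453), H gives ((a + b)/√2, (a − b)/√2) = (0.948, 0.3183).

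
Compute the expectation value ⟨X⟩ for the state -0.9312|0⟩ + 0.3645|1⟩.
-0.6788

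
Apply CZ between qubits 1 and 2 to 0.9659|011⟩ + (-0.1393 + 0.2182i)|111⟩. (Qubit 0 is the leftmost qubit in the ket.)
-0.9659|011⟩ + (0.1393 - 0.2182i)|111⟩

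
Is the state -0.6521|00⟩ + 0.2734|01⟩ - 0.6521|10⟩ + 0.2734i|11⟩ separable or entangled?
Entangled

Writing the state as a|00⟩ + b|01⟩ + c|10⟩ + d|11⟩, it is a product state iff ad − bc = 0.
Here (a, b, c, d) = (-0.6521, 0.2734, -0.6521, 0.2734i): ad − bc = (-0.6521)(0.2734i) − (0.2734)(-0.6521) = (0.1783 - 0.1783i) ≠ 0, so the state is entangled.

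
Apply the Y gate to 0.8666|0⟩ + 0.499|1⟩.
-0.499i|0⟩ + 0.8666i|1⟩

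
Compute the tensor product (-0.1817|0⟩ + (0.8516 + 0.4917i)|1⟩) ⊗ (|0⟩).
-0.1817|00⟩ + (0.8516 + 0.4917i)|10⟩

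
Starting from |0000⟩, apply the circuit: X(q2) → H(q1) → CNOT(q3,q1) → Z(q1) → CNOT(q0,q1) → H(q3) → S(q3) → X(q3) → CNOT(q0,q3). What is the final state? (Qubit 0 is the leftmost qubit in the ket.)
(1/2)i|0010⟩ + 1/2|0011⟩ - (1/2)i|0110⟩ - 1/2|0111⟩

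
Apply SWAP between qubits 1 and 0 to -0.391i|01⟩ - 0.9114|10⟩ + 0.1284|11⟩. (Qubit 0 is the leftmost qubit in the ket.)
-0.9114|01⟩ - 0.391i|10⟩ + 0.1284|11⟩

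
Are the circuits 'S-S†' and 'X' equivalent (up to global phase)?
No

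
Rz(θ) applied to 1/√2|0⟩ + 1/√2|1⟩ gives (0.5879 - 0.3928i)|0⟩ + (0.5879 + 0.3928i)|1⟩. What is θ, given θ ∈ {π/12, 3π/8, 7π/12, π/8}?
3π/8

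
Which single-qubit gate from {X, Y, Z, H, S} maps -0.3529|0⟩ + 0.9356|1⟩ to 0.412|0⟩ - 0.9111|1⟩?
H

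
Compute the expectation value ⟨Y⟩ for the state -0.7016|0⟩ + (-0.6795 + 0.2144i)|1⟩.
-0.3008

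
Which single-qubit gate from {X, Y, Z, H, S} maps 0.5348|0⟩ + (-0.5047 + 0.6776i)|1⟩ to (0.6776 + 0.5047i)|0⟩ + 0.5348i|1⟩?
Y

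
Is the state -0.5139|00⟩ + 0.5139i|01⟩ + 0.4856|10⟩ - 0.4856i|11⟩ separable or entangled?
Separable

Writing the state as a|00⟩ + b|01⟩ + c|10⟩ + d|11⟩, it is a product state iff ad − bc = 0.
Here (a, b, c, d) = (-0.5139, 0.5139i, 0.4856, -0.4856i): ad − bc = (-0.5139)(-0.4856i) − (0.5139i)(0.4856) = 0, so the state is separable.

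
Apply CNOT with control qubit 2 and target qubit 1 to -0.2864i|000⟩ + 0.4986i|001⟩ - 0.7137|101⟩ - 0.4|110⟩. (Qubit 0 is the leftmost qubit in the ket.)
-0.2864i|000⟩ + 0.4986i|011⟩ - 0.4|110⟩ - 0.7137|111⟩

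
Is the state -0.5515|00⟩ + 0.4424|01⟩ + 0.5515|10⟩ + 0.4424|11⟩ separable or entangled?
Entangled

Writing the state as a|00⟩ + b|01⟩ + c|10⟩ + d|11⟩, it is a product state iff ad − bc = 0.
Here (a, b, c, d) = (-0.5515, 0.4424, 0.5515, 0.4424): ad − bc = (-0.5515)(0.4424) − (0.4424)(0.5515) = -0.488 ≠ 0, so the state is entangled.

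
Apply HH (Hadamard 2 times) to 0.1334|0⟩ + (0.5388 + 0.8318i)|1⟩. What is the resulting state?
0.1334|0⟩ + (0.5388 + 0.8318i)|1⟩

H² = I, so an even number of Hadamards cancels: H^2 = I and the state is unchanged.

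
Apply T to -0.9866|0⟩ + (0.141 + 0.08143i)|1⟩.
-0.9866|0⟩ + (0.04212 + 0.1573i)|1⟩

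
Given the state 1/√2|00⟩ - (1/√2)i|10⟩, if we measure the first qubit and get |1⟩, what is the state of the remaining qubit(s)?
-i|0⟩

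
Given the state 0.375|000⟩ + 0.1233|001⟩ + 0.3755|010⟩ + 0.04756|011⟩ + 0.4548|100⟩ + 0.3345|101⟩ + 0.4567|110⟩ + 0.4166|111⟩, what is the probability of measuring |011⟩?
0.002262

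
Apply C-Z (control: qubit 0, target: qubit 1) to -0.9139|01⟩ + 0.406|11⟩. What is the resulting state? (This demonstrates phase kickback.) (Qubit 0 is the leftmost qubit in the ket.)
-0.9139|01⟩ - 0.406|11⟩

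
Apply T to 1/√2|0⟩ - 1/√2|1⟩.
1/√2|0⟩ + (-1/2 - (1/2)i)|1⟩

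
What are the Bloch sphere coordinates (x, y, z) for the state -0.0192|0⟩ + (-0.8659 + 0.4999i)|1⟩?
(0.03325, -0.0192, -0.9993)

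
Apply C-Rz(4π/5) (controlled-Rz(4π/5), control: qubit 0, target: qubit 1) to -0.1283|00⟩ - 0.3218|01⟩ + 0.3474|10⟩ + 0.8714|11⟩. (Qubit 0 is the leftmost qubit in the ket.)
-0.1283|00⟩ - 0.3218|01⟩ + (0.1074 - 0.3304i)|10⟩ + (0.2693 + 0.8288i)|11⟩

C-Rz(4π/5) leaves the control-|0⟩ kets |00⟩, |01⟩ unchanged and applies Rz(4π/5) to qubit 1 on the control-|1⟩ pair (|10⟩, |11⟩).
Rz(4π/5) = [[e^(−iθ/2), 0], [0, e^(iθ/2)]] with e^(±iθ/2) = cos(θ/2) ± i·sin(θ/2); θ = 4π/5, cos(θ/2) ≈ 0.309017, sin(θ/2) ≈ 0.951057.
With a = amp(|10⟩) = 0.3474 and b = amp(|11⟩) = 0.8714:
new amp(|10⟩) = (0.309017 - 0.951057i)·a = (0.1074 - 0.3304i)
new amp(|11⟩) = (0.309017 + 0.951057i)·b = (0.2693 + 0.8288i)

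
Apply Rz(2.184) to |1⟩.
(0.4607 + 0.8876i)|1⟩

Rz(2.184) = [[e^(−iθ/2), 0], [0, e^(iθ/2)]] with e^(±iθ/2) = cos(θ/2) ± i·sin(θ/2); θ = 2.184, cos(θ/2) ≈ 0.460711, sin(θ/2) ≈ 0.88755.
With a = amp(|0⟩) = 0 and b = amp(|1⟩) = 1:
new amp(|0⟩) = (0.460711 - 0.88755i)·a = 0
new amp(|1⟩) = (0.460711 + 0.88755i)·b = (0.4607 + 0.8876i)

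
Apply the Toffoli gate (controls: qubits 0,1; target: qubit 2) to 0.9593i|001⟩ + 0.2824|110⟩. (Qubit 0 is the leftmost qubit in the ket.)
0.9593i|001⟩ + 0.2824|111⟩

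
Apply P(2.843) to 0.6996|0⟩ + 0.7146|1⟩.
0.6996|0⟩ + (-0.683 + 0.2102i)|1⟩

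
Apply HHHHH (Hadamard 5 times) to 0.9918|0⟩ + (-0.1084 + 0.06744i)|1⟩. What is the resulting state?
(0.6247 + 0.04769i)|0⟩ + (0.778 - 0.04769i)|1⟩

H² = I, so H^5 = H: a single Hadamard. With (a, b) = (0.9918, (-0.1084 + 0.06744i)), H gives ((a + b)/√2, (a − b)/√2) = ((0.6247 + 0.04769i), (0.778 - 0.04769i)).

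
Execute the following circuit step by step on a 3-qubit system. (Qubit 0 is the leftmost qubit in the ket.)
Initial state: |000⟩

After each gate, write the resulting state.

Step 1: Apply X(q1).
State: |010⟩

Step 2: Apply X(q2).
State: |011⟩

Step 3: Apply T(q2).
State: (1/√2 + (1/√2)i)|011⟩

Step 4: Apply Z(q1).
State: (-1/√2 - (1/√2)i)|011⟩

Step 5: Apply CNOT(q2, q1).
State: (-1/√2 - (1/√2)i)|001⟩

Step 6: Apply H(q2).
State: (-1/2 - (1/2)i)|000⟩ + (1/2 + (1/2)i)|001⟩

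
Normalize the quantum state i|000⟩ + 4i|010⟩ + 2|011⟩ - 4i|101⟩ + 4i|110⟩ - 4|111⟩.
0.1204i|000⟩ + 0.4815i|010⟩ + 0.2408|011⟩ - 0.4815i|101⟩ + 0.4815i|110⟩ - 0.4815|111⟩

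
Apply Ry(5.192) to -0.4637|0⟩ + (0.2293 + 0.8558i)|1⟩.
(0.2774 - 0.4441i)|0⟩ + (-0.4366 - 0.7316i)|1⟩

Ry(5.192) = [[cos(θ/2), −sin(θ/2)], [sin(θ/2), cos(θ/2)]]; θ = 5.192, cos(θ/2) ≈ -0.85482, sin(θ/2) ≈ 0.518925.
With a = amp(|0⟩) = -0.4637 and b = amp(|1⟩) = (0.2293 + 0.8558i):
new amp(|0⟩) = (-0.85482)·a + (-0.518925)·b = (0.2774 - 0.4441i)
new amp(|1⟩) = (0.518925)·a + (-0.85482)·b = (-0.4366 - 0.7316i)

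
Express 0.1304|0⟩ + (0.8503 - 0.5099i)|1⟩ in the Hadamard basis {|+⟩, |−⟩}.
(0.6935 - 0.3606i)|+⟩ + (-0.509 + 0.3606i)|−⟩

With |ψ⟩ = α|0⟩ + β|1⟩, the Hadamard-basis coefficients are ⟨+|ψ⟩ = (α + β)/√2 and ⟨−|ψ⟩ = (α − β)/√2.
Here α = 0.1304, β = (0.8503 - 0.5099i): (α + β)/√2 = (0.6935 - 0.3606i), (α − β)/√2 = (-0.509 + 0.3606i).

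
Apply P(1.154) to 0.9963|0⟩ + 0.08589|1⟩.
0.9963|0⟩ + (0.03477 + 0.07854i)|1⟩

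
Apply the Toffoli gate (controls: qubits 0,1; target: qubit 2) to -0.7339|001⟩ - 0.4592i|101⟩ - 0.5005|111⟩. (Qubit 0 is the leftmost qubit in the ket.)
-0.7339|001⟩ - 0.4592i|101⟩ - 0.5005|110⟩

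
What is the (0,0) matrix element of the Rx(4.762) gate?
-0.7244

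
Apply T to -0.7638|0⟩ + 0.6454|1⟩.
-0.7638|0⟩ + (0.4564 + 0.4564i)|1⟩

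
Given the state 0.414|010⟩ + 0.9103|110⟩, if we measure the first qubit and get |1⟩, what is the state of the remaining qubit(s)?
|10⟩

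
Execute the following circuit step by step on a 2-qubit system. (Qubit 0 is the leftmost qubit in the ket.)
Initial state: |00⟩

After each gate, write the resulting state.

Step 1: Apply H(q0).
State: 1/√2|00⟩ + 1/√2|10⟩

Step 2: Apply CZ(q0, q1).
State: 1/√2|00⟩ + 1/√2|10⟩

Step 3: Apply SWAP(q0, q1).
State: 1/√2|00⟩ + 1/√2|01⟩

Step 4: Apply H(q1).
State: |00⟩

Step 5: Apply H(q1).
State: 1/√2|00⟩ + 1/√2|01⟩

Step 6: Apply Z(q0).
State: 1/√2|00⟩ + 1/√2|01⟩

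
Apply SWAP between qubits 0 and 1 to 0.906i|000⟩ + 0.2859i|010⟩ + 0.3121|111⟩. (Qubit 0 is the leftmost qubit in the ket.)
0.906i|000⟩ + 0.2859i|100⟩ + 0.3121|111⟩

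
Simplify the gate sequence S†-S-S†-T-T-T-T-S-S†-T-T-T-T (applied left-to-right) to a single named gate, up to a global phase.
S†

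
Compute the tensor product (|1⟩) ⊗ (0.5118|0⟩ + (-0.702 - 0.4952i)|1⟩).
0.5118|10⟩ + (-0.702 - 0.4952i)|11⟩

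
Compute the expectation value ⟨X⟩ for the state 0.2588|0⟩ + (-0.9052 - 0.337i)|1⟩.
-0.4685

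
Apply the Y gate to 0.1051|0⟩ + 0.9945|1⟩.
-0.9945i|0⟩ + 0.1051i|1⟩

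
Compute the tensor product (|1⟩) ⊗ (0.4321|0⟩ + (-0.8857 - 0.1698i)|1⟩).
0.4321|10⟩ + (-0.8857 - 0.1698i)|11⟩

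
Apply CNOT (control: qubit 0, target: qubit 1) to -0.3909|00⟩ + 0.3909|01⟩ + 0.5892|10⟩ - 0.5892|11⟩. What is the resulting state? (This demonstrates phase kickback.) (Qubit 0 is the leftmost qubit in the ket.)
-0.3909|00⟩ + 0.3909|01⟩ - 0.5892|10⟩ + 0.5892|11⟩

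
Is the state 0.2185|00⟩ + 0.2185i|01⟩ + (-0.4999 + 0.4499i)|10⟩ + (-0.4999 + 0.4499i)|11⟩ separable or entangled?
Entangled

Writing the state as a|00⟩ + b|01⟩ + c|10⟩ + d|11⟩, it is a product state iff ad − bc = 0.
Here (a, b, c, d) = (0.2185, 0.2185i, (-0.4999 + 0.4499i), (-0.4999 + 0.4499i)): ad − bc = (0.2185)(-0.4999 + 0.4499i) − (0.2185i)(-0.4999 + 0.4499i) = (-0.01093 + 0.2075i) ≠ 0, so the state is entangled.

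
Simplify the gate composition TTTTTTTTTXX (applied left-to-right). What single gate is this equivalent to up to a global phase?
T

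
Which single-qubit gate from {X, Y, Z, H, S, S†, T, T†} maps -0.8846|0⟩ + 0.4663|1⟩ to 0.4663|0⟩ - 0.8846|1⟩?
X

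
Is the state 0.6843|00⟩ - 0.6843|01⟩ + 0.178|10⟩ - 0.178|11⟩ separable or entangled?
Separable

Writing the state as a|00⟩ + b|01⟩ + c|10⟩ + d|11⟩, it is a product state iff ad − bc = 0.
Here (a, b, c, d) = (0.6843, -0.6843, 0.178, -0.178): ad − bc = (0.6843)(-0.178) − (-0.6843)(0.178) = 0, so the state is separable.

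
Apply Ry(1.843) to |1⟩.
-0.7965|0⟩ + 0.6046|1⟩

Ry(1.843) = [[cos(θ/2), −sin(θ/2)], [sin(θ/2), cos(θ/2)]]; θ = 1.843, cos(θ/2) ≈ 0.604626, sin(θ/2) ≈ 0.796509.
With a = amp(|0⟩) = 0 and b = amp(|1⟩) = 1:
new amp(|0⟩) = (0.604626)·a + (-0.796509)·b = -0.7965
new amp(|1⟩) = (0.796509)·a + (0.604626)·b = 0.6046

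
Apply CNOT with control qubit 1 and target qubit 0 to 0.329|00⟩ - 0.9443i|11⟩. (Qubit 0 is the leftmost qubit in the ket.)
0.329|00⟩ - 0.9443i|01⟩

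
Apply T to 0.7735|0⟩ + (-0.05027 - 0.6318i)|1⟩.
0.7735|0⟩ + (0.4112 - 0.4823i)|1⟩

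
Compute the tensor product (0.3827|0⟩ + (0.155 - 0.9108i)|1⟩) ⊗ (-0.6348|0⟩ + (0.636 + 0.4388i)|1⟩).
-0.2429|00⟩ + (0.2434 + 0.1679i)|01⟩ + (-0.09839 + 0.5782i)|10⟩ + (0.4982 - 0.5113i)|11⟩

amp(|b₁b₂…⟩) = product of the factor amplitudes for bits b₁, b₂, …; only kets whose every factor amplitude is nonzero survive.
|00⟩: (0.3827)(-0.6348) = -0.2429
|01⟩: (0.3827)(0.636 + 0.4388i) = (0.2434 + 0.1679i)
|10⟩: (0.155 - 0.9108i)(-0.6348) = (-0.09839 + 0.5782i)
|11⟩: (0.155 - 0.9108i)(0.636 + 0.4388i) = (0.4982 - 0.5113i)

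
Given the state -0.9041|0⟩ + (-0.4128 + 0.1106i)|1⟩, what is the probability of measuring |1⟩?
0.1826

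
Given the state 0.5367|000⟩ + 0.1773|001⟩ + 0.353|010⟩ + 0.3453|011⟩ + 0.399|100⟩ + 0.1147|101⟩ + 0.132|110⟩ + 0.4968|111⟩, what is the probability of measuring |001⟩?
0.03144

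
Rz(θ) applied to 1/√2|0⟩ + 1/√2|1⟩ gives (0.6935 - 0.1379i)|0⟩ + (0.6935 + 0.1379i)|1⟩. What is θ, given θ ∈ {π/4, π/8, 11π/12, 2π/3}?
π/8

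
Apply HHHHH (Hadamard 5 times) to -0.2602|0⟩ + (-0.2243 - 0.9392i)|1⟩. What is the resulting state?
(-0.3426 - 0.6641i)|0⟩ + (-0.02539 + 0.6641i)|1⟩

H² = I, so H^5 = H: a single Hadamard. With (a, b) = (-0.2602, (-0.2243 - 0.9392i)), H gives ((a + b)/√2, (a − b)/√2) = ((-0.3426 - 0.6641i), (-0.02539 + 0.6641i)).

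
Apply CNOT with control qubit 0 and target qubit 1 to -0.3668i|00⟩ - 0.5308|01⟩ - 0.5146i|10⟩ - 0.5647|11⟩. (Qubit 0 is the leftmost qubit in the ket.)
-0.3668i|00⟩ - 0.5308|01⟩ - 0.5647|10⟩ - 0.5146i|11⟩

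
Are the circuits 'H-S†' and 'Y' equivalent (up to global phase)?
No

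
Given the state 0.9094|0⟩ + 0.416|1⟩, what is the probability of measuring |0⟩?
0.827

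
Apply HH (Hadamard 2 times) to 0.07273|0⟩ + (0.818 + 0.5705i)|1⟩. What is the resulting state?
0.07273|0⟩ + (0.818 + 0.5705i)|1⟩

H² = I, so an even number of Hadamards cancels: H^2 = I and the state is unchanged.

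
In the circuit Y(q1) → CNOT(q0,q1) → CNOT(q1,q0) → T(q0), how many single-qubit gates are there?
2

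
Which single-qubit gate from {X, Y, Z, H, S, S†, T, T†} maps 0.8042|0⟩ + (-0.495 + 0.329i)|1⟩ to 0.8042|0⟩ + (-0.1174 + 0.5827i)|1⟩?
T†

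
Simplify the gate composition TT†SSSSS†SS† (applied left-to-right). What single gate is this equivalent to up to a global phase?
S†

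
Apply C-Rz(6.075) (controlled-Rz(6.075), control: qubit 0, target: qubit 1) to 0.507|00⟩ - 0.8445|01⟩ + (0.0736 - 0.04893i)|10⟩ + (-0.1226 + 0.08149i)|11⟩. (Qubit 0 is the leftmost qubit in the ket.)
0.507|00⟩ - 0.8445|01⟩ + (-0.07829 + 0.04102i)|10⟩ + (0.1135 - 0.09379i)|11⟩

C-Rz(6.075) leaves the control-|0⟩ kets |00⟩, |01⟩ unchanged and applies Rz(6.075) to qubit 1 on the control-|1⟩ pair (|10⟩, |11⟩).
Rz(6.075) = [[e^(−iθ/2), 0], [0, e^(iθ/2)]] with e^(±iθ/2) = cos(θ/2) ± i·sin(θ/2); θ = 6.075, cos(θ/2) ≈ -0.994587, sin(θ/2) ≈ 0.103905.
With a = amp(|10⟩) = (0.0736 - 0.04893i) and b = amp(|11⟩) = (-0.1226 + 0.08149i):
new amp(|10⟩) = (-0.994587 - 0.103905i)·a = (-0.07829 + 0.04102i)
new amp(|11⟩) = (-0.994587 + 0.103905i)·b = (0.1135 - 0.09379i)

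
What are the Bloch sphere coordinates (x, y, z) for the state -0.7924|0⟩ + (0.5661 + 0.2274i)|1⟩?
(-0.8972, -0.3604, 0.2557)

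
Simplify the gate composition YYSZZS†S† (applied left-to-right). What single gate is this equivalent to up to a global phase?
S†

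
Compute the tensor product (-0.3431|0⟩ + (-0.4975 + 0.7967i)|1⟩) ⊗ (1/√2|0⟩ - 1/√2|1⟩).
-0.2426|00⟩ + 0.2426|01⟩ + (-0.3518 + 0.5634i)|10⟩ + (0.3518 - 0.5634i)|11⟩

amp(|b₁b₂…⟩) = product of the factor amplitudes for bits b₁, b₂, …; only kets whose every factor amplitude is nonzero survive.
|00⟩: (-0.3431)(1/√2) = -0.2426
|01⟩: (-0.3431)(-1/√2) = 0.2426
|10⟩: (-0.4975 + 0.7967i)(1/√2) = (-0.3518 + 0.5634i)
|11⟩: (-0.4975 + 0.7967i)(-1/√2) = (0.3518 - 0.5634i)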